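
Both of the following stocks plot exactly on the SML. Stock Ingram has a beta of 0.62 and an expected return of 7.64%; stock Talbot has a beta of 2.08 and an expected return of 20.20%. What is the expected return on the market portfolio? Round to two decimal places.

10.91%

Both satisfy E(R) = R_f + β·MRP, so the slope of the SML is
MRP = (20.20% − 7.64%) / (2.08 − 0.62) = 12.56% / 1.46 = 8.6027%
R_f = E(R_Ingram) − β_Ingram·MRP = 7.64% − 0.62 × 8.6027% = 2.3063%
E(R_m) = R_f + MRP = 2.3063% + 8.6027% = 10.91%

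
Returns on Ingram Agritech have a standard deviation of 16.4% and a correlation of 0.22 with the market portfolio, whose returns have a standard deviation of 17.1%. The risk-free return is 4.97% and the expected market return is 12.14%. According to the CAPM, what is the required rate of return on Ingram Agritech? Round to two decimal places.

β = ρ × σ_i / σ_m = 0.22 × 16.4% / 17.1% = 0.2110
MRP = 12.14% − 4.97% = 7.17%
E(R) = 4.97% + 0.2110 × 7.17% = 6.48%

6.48%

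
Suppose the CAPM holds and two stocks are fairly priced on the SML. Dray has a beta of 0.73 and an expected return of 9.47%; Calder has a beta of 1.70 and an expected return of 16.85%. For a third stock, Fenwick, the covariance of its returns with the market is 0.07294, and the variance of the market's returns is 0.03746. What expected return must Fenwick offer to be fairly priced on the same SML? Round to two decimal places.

MRP = (16.85% − 9.47%) / (1.70 − 0.73) = 7.6082%
R_f = 9.47% − 0.73 × 7.6082% = 3.9160%
β_Fenwick = Cov / Var(R_m) = 0.07294 / 0.03746 = 1.9471
E(R_Fenwick) = R_f + β × MRP = 3.9160% + 1.9471 × 7.6082% = 18.73%

18.73%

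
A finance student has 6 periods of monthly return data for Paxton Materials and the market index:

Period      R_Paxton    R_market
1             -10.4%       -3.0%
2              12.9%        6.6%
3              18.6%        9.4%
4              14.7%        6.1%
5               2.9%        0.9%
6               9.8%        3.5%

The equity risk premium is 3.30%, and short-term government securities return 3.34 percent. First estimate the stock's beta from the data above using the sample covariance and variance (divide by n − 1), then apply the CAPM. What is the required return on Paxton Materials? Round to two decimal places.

10.92%

Mean R_i = (-10.4 + 12.9 + 18.6 + 14.7 + 2.9 + 9.8) / 6 = 8.0833%
Mean R_m = (-3.0 + 6.6 + 9.4 + 6.1 + 0.9 + 3.5) / 6 = 3.9167%
Σ(R_i − R̄_i)(R_m − R̄_m) = 227.8017  ⇒  Cov = 227.8017 / 5 = 45.5603
Σ(R_m − R̄_m)² = 99.1483  ⇒  Var(R_m) = 99.1483 / 5 = 19.8297
β = Cov / Var(R_m) = 45.5603 / 19.8297 = 2.2976
E(R) = R_f + β × MRP = 3.34% + 2.2976 × 3.30% = 10.92%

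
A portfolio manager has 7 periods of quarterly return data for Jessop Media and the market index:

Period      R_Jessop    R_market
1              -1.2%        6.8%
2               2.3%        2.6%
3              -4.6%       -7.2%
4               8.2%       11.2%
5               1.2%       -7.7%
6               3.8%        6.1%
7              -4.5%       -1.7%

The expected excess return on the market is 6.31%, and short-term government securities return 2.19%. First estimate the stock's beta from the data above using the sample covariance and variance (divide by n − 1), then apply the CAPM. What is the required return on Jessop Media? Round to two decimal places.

4.93%

Mean R_i = (-1.2 + 2.3 − 4.6 + 8.2 + 1.2 + 3.8 − 4.5) / 7 = 0.7429%
Mean R_m = (6.8 + 2.6 − 7.2 + 11.2 − 7.7 + 6.1 − 1.7) / 7 = 1.4429%
Σ(R_i − R̄_i)(R_m − R̄_m) = 136.8671  ⇒  Cov = 136.8671 / 6 = 22.8112
Σ(R_m − R̄_m)² = 315.0971  ⇒  Var(R_m) = 315.0971 / 6 = 52.5162
β = Cov / Var(R_m) = 22.8112 / 52.5162 = 0.4344
E(R) = R_f + β × MRP = 2.19% + 0.4344 × 6.31% = 4.93%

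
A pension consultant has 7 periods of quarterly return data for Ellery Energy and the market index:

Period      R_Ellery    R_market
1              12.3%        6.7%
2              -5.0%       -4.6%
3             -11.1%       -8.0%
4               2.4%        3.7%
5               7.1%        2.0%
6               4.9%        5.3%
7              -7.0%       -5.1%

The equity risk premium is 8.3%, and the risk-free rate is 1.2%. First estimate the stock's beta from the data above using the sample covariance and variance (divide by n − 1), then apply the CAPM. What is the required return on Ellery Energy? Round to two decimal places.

12.67%

Mean R_i = (12.3 − 5.0 − 11.1 + 2.4 + 7.1 + 4.9 − 7.0) / 7 = 0.5143%
Mean R_m = (6.7 − 4.6 − 8.0 + 3.7 + 2.0 + 5.3 − 5.1) / 7 = 0.0000%
Σ(R_i − R̄_i)(R_m − R̄_m) = 278.9600  ⇒  Cov = 278.9600 / 6 = 46.4933
Σ(R_m − R̄_m)² = 201.8400  ⇒  Var(R_m) = 201.8400 / 6 = 33.6400
β = Cov / Var(R_m) = 46.4933 / 33.6400 = 1.3821
E(R) = R_f + β × MRP = 1.2% + 1.3821 × 8.3% = 12.67%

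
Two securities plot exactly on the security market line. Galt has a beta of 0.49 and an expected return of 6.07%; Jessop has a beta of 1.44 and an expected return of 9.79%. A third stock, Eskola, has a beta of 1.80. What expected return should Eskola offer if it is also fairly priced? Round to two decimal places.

11.20%

MRP (SML slope) = (9.79% − 6.07%) / (1.44 − 0.49) = 3.72% / 0.95 = 3.9158%
R_f (intercept) = 6.07% − 0.49 × 3.9158% = 4.1513%
E(R_Eskola) = R_f + β × MRP = 4.1513% + 1.80 × 3.9158% = 11.20%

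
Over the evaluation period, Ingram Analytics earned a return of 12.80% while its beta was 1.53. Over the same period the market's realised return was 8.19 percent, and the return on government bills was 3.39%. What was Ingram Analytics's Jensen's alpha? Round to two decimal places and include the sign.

+2.07%

Market excess return = 8.19% − 3.39% = 4.80%
CAPM benchmark = R_f + β(R_m − R_f) = 3.39% + 1.53 × 4.80% = 10.7340%
α = actual − benchmark = 12.80% − 10.7340% = +2.07%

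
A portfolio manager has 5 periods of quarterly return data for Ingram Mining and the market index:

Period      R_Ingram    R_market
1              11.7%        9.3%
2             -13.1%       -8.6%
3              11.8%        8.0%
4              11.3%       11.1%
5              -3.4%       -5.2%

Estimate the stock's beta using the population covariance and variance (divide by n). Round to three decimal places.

1.221

Mean R_i = (11.7 − 13.1 + 11.8 + 11.3 − 3.4) / 5 = 3.6600%
Mean R_m = (9.3 − 8.6 + 8.0 + 11.1 − 5.2) / 5 = 2.9200%
Σ(R_i − R̄_i)(R_m − R̄_m) = 405.5440  ⇒  Cov = 405.5440 / 5 = 81.1088
Σ(R_m − R̄_m)² = 332.0680  ⇒  Var(R_m) = 332.0680 / 5 = 66.4136
β = Cov / Var(R_m) = 81.1088 / 66.4136 = 1.2213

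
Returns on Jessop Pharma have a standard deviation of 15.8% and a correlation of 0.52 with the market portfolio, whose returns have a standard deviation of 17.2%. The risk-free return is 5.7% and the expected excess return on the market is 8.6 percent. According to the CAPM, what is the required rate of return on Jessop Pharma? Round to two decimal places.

9.81%

β = ρ × σ_i / σ_m = 0.52 × 15.8% / 17.2% = 0.4777
E(R) = 5.7% + 0.4777 × 8.6% = 9.81%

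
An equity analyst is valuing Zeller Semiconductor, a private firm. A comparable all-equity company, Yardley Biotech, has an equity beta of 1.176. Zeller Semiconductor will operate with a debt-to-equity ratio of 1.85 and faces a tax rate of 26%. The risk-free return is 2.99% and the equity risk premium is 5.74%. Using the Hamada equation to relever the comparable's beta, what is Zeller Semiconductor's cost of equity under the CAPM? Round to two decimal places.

18.98%

β_L = β_U × [1 + (1 − t)(D/E)] = 1.176 × [1 + (1 − 0.26) × 1.85]
    = 1.176 × [1 + 0.74 × 1.85] = 1.176 × 2.3690 = 2.7859
E(R) = R_f + β_L × MRP = 2.99% + 2.7859 × 5.74% = 18.98%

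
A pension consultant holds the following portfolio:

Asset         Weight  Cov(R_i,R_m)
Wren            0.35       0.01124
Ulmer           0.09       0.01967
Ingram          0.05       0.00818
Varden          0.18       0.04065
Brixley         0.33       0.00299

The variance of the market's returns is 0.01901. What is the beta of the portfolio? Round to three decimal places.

β_Wren = 0.01124 / 0.01901 = 0.5913
β_Ulmer = 0.01967 / 0.01901 = 1.0347
β_Ingram = 0.00818 / 0.01901 = 0.4303
β_Varden = 0.04065 / 0.01901 = 2.1383
β_Brixley = 0.00299 / 0.01901 = 0.1573
β_P = Σ w_i β_i = 0.35×0.5913 + 0.09×1.0347 + 0.05×0.4303 + 0.18×2.1383 + 0.33×0.1573 = 0.7584

0.758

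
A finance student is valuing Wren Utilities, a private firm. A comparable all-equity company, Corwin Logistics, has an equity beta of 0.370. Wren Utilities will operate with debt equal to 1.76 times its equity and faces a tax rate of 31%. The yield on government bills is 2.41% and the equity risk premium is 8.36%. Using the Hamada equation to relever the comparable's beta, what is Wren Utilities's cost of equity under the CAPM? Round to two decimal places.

β_L = β_U × [1 + (1 − t)(D/E)] = 0.370 × [1 + (1 − 0.31) × 1.76]
    = 0.370 × [1 + 0.69 × 1.76] = 0.370 × 2.2144 = 0.8193
E(R) = R_f + β_L × MRP = 2.41% + 0.8193 × 8.36% = 9.26%

9.26%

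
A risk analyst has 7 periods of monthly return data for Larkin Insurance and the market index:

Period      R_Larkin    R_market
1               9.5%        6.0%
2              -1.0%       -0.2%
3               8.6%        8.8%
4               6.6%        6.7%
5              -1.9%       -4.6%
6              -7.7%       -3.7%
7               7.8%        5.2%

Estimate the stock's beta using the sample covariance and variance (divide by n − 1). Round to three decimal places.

1.145

Mean R_i = (9.5 − 1.0 + 8.6 + 6.6 − 1.9 − 7.7 + 7.8) / 7 = 3.1286%
Mean R_m = (6.0 − 0.2 + 8.8 + 6.7 − 4.6 − 3.7 + 5.2) / 7 = 2.6000%
Σ(R_i − R̄_i)(R_m − R̄_m) = 197.9500  ⇒  Cov = 197.9500 / 6 = 32.9917
Σ(R_m − R̄_m)² = 172.9400  ⇒  Var(R_m) = 172.9400 / 6 = 28.8233
β = Cov / Var(R_m) = 32.9917 / 28.8233 = 1.1446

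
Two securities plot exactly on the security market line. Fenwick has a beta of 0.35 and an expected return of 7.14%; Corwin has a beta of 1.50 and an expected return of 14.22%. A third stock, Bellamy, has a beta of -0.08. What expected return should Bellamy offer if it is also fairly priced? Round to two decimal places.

4.49%

MRP (SML slope) = (14.22% − 7.14%) / (1.50 − 0.35) = 7.08% / 1.15 = 6.1565%
R_f (intercept) = 7.14% − 0.35 × 6.1565% = 4.9852%
E(R_Bellamy) = R_f + β × MRP = 4.9852% + -0.08 × 6.1565% = 4.49%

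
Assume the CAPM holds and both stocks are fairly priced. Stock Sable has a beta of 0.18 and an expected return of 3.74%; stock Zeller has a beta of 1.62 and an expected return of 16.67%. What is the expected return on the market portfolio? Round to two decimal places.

11.10%

Both satisfy E(R) = R_f + β·MRP, so the slope of the SML is
MRP = (16.67% − 3.74%) / (1.62 − 0.18) = 12.93% / 1.44 = 8.9792%
R_f = E(R_Sable) − β_Sable·MRP = 3.74% − 0.18 × 8.9792% = 2.1237%
E(R_m) = R_f + MRP = 2.1237% + 8.9792% = 11.10%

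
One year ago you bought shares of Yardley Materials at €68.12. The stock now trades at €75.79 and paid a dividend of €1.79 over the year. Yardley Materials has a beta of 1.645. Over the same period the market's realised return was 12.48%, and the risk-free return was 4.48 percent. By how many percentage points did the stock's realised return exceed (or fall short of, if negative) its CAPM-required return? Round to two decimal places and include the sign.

Realised HPR = (P1 + D1 − P0) / P0 = (75.79 + 1.79 − 68.12) / 68.12 = 9.46 / 68.12 = 13.8873%
MRP = 12.48% − 4.48% = 8.00%
CAPM required = R_f + β·MRP = 4.48% + 1.645 × 8.00% = 17.64000%
α = realised − required = 13.8873% − 17.64000% = -3.75%

-3.75%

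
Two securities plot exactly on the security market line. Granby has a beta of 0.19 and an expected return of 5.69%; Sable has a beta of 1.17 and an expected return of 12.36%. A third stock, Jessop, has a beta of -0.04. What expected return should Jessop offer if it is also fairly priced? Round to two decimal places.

MRP (SML slope) = (12.36% − 5.69%) / (1.17 − 0.19) = 6.67% / 0.98 = 6.8061%
R_f (intercept) = 5.69% − 0.19 × 6.8061% = 4.3968%
E(R_Jessop) = R_f + β × MRP = 4.3968% + -0.04 × 6.8061% = 4.12%

4.12%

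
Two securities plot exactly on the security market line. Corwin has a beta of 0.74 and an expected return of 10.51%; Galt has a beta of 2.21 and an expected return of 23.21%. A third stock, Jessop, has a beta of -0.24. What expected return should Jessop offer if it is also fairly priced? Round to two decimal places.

2.04%

MRP (SML slope) = (23.21% − 10.51%) / (2.21 − 0.74) = 12.70% / 1.47 = 8.6395%
R_f (intercept) = 10.51% − 0.74 × 8.6395% = 4.1168%
E(R_Jessop) = R_f + β × MRP = 4.1168% + -0.24 × 8.6395% = 2.04%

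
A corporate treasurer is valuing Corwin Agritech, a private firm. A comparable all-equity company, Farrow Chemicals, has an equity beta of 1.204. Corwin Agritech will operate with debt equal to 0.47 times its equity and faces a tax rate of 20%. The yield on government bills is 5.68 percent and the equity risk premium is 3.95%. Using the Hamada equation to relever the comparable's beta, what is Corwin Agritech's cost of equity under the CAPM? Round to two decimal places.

β_L = β_U × [1 + (1 − t)(D/E)] = 1.204 × [1 + (1 − 0.20) × 0.47]
    = 1.204 × [1 + 0.80 × 0.47] = 1.204 × 1.3760 = 1.6567
E(R) = R_f + β_L × MRP = 5.68% + 1.6567 × 3.95% = 12.22%

12.22%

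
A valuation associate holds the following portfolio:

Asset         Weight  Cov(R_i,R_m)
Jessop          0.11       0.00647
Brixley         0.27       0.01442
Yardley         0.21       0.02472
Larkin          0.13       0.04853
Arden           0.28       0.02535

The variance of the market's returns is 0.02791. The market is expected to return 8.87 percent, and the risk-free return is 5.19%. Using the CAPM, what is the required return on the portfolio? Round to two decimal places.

β_Jessop = 0.00647 / 0.02791 = 0.2318
β_Brixley = 0.01442 / 0.02791 = 0.5167
β_Yardley = 0.02472 / 0.02791 = 0.8857
β_Larkin = 0.04853 / 0.02791 = 1.7388
β_Arden = 0.02535 / 0.02791 = 0.9083
β_P = Σ w_i β_i = 0.11×0.2318 + 0.27×0.5167 + 0.21×0.8857 + 0.13×1.7388 + 0.28×0.9083 = 0.8314
MRP = 8.87% − 5.19% = 3.68%
E(R_P) = R_f + β_P × MRP = 5.19% + 0.8314 × 3.68% = 8.25%

8.25%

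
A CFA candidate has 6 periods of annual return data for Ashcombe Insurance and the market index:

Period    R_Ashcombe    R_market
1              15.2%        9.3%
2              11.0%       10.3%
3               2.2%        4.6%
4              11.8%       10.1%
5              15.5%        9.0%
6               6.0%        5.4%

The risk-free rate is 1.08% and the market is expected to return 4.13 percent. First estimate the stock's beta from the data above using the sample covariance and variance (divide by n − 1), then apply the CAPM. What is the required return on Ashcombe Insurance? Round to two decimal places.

Mean R_i = (15.2 + 11.0 + 2.2 + 11.8 + 15.5 + 6.0) / 6 = 10.2833%
Mean R_m = (9.3 + 10.3 + 4.6 + 10.1 + 9.0 + 5.4) / 6 = 8.1167%
Σ(R_i − R̄_i)(R_m − R̄_m) = 55.0617  ⇒  Cov = 55.0617 / 5 = 11.0123
Σ(R_m − R̄_m)² = 30.6283  ⇒  Var(R_m) = 30.6283 / 5 = 6.1257
β = Cov / Var(R_m) = 11.0123 / 6.1257 = 1.7977
MRP = 4.13% − 1.08% = 3.05%
E(R) = R_f + β × MRP = 1.08% + 1.7977 × 3.05% = 6.56%

6.56%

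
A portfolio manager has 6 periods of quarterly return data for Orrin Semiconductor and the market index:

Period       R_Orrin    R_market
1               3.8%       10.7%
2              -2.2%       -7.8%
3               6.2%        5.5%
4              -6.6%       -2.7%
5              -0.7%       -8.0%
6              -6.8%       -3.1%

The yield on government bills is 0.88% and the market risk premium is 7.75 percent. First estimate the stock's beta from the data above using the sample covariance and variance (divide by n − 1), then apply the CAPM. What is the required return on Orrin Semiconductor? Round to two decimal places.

4.48%

Mean R_i = (3.8 − 2.2 + 6.2 − 6.6 − 0.7 − 6.8) / 6 = -1.0500%
Mean R_m = (10.7 − 7.8 + 5.5 − 2.7 − 8.0 − 3.1) / 6 = -0.9000%
Σ(R_i − R̄_i)(R_m − R̄_m) = 130.7500  ⇒  Cov = 130.7500 / 5 = 26.1500
Σ(R_m − R̄_m)² = 281.6200  ⇒  Var(R_m) = 281.6200 / 5 = 56.3240
β = Cov / Var(R_m) = 26.1500 / 56.3240 = 0.4643
E(R) = R_f + β × MRP = 0.88% + 0.4643 × 7.75% = 4.48%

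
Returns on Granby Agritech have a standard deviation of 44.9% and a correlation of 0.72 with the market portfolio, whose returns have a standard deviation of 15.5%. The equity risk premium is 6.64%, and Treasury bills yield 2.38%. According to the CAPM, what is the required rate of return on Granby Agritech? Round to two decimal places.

16.23%

β = ρ × σ_i / σ_m = 0.72 × 44.9% / 15.5% = 2.0857
E(R) = 2.38% + 2.0857 × 6.64% = 16.23%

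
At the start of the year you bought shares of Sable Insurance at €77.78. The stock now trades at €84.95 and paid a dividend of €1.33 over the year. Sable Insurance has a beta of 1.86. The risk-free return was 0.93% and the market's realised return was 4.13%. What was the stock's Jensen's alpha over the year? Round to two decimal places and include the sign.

+4.05%

Realised HPR = (P1 + D1 − P0) / P0 = (84.95 + 1.33 − 77.78) / 77.78 = 8.50 / 77.78 = 10.9283%
MRP = 4.13% − 0.93% = 3.20%
CAPM required = R_f + β·MRP = 0.93% + 1.86 × 3.20% = 6.8820%
α = realised − required = 10.9283% − 6.8820% = +4.05%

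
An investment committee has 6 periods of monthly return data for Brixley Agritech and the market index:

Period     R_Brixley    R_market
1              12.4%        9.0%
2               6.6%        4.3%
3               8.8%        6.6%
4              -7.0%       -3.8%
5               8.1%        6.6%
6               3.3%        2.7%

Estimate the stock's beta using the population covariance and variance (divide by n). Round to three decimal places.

Mean R_i = (12.4 + 6.6 + 8.8 − 7.0 + 8.1 + 3.3) / 6 = 5.3667%
Mean R_m = (9.0 + 4.3 + 6.6 − 3.8 + 6.6 + 2.7) / 6 = 4.2333%
Σ(R_i − R̄_i)(R_m − R̄_m) = 150.7167  ⇒  Cov = 150.7167 / 6 = 25.1195
Σ(R_m − R̄_m)² = 100.8133  ⇒  Var(R_m) = 100.8133 / 6 = 16.8022
β = Cov / Var(R_m) = 25.1195 / 16.8022 = 1.4950

1.495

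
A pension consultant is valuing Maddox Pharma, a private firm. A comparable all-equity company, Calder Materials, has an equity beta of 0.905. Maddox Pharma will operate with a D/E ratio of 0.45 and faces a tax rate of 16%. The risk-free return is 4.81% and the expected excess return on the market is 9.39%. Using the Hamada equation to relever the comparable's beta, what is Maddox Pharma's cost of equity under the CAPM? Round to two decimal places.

16.52%

β_L = β_U × [1 + (1 − t)(D/E)] = 0.905 × [1 + (1 − 0.16) × 0.45]
    = 0.905 × [1 + 0.84 × 0.45] = 0.905 × 1.3780 = 1.2471
E(R) = R_f + β_L × MRP = 4.81% + 1.2471 × 9.39% = 16.52%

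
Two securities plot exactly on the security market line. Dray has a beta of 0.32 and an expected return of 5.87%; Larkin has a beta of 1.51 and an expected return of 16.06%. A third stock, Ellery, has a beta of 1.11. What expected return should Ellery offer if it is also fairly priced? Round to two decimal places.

MRP (SML slope) = (16.06% − 5.87%) / (1.51 − 0.32) = 10.19% / 1.19 = 8.5630%
R_f (intercept) = 5.87% − 0.32 × 8.5630% = 3.1298%
E(R_Ellery) = R_f + β × MRP = 3.1298% + 1.11 × 8.5630% = 12.63%

12.63%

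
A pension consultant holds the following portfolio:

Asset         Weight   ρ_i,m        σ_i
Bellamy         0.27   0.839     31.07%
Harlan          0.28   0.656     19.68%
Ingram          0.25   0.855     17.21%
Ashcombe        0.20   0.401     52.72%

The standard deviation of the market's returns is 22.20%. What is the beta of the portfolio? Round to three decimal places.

0.836

β_Bellamy = 0.839 × 31.07% / 22.20% = 1.1742
β_Harlan = 0.656 × 19.68% / 22.20% = 0.5815
β_Ingram = 0.855 × 17.21% / 22.20% = 0.6628
β_Ashcombe = 0.401 × 52.72% / 22.20% = 0.9523
β_P = Σ w_i β_i = 0.27×1.1742 + 0.28×0.5815 + 0.25×0.6628 + 0.20×0.9523 = 0.8360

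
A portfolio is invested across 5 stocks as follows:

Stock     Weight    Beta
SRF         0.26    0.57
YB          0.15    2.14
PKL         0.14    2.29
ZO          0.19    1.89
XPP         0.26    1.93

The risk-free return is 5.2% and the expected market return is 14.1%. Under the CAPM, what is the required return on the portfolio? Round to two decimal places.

β_P = Σ w_i β_i = 0.26×0.57 + 0.15×2.14 + 0.14×2.29 + 0.19×1.89 + 0.26×1.93 = 1.6507
MRP = 14.1% − 5.2% = 8.90%
E(R_P) = R_f + β_P × MRP = 5.2% + 1.6507 × 8.9% = 19.89%

19.89%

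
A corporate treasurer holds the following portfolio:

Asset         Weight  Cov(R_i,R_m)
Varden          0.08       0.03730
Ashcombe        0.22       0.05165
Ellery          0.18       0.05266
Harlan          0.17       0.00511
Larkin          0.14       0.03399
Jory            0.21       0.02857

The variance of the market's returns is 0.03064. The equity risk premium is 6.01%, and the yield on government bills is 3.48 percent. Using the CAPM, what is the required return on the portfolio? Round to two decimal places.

10.43%

β_Varden = 0.03730 / 0.03064 = 1.2174
β_Ashcombe = 0.05165 / 0.03064 = 1.6857
β_Ellery = 0.05266 / 0.03064 = 1.7187
β_Harlan = 0.00511 / 0.03064 = 0.1668
β_Larkin = 0.03399 / 0.03064 = 1.1093
β_Jory = 0.02857 / 0.03064 = 0.9324
β_P = Σ w_i β_i = 0.08×1.2174 + 0.22×1.6857 + 0.18×1.7187 + 0.17×0.1668 + 0.14×1.1093 + 0.21×0.9324 = 1.1571
E(R_P) = R_f + β_P × MRP = 3.48% + 1.1571 × 6.01% = 10.43%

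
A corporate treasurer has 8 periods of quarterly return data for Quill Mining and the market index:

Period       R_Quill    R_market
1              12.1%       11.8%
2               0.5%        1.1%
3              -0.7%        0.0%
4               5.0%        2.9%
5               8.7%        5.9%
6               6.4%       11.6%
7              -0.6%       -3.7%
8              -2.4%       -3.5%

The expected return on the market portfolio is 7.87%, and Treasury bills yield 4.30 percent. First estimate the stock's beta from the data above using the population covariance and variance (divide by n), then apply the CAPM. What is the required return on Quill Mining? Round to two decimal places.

7.05%

Mean R_i = (12.1 + 0.5 − 0.7 + 5.0 + 8.7 + 6.4 − 0.6 − 2.4) / 8 = 3.6250%
Mean R_m = (11.8 + 1.1 + 0.0 + 2.9 + 5.9 + 11.6 − 3.7 − 3.5) / 8 = 3.2625%
Σ(R_i − R̄_i)(R_m − R̄_m) = 199.4075  ⇒  Cov = 199.4075 / 8 = 24.9259
Σ(R_m − R̄_m)² = 259.0188  ⇒  Var(R_m) = 259.0188 / 8 = 32.3774
β = Cov / Var(R_m) = 24.9259 / 32.3774 = 0.7699
MRP = 7.87% − 4.30% = 3.57%
E(R) = R_f + β × MRP = 4.30% + 0.7699 × 3.57% = 7.05%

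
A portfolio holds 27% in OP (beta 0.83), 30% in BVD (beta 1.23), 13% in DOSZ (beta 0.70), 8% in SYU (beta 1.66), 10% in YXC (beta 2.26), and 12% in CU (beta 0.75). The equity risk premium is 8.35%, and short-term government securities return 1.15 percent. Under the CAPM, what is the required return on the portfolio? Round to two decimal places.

β_P = Σ w_i β_i = 0.27×0.83 + 0.30×1.23 + 0.13×0.70 + 0.08×1.66 + 0.10×2.26 + 0.12×0.75 = 1.1329
E(R_P) = R_f + β_P × MRP = 1.15% + 1.1329 × 8.35% = 10.61%

10.61%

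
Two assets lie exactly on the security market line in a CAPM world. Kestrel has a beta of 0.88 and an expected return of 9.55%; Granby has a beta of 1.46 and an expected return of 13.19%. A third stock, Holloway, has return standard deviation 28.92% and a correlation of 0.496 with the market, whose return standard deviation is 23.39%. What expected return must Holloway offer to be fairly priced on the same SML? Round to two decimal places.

7.88%

MRP = (13.19% − 9.55%) / (1.46 − 0.88) = 6.2759%
R_f = 9.55% − 0.88 × 6.2759% = 4.0272%
β_Holloway = ρ·σ_i/σ_m = 0.496 × 28.92 / 23.39 = 0.6133
E(R_Holloway) = R_f + β × MRP = 4.0272% + 0.6133 × 6.2759% = 7.88%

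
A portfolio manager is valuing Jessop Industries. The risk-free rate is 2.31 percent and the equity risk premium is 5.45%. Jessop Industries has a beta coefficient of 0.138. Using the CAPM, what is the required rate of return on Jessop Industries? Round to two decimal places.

E(R) = R_f + β × MRP = 2.31% + 0.138 × 5.45% = 3.06%

3.06%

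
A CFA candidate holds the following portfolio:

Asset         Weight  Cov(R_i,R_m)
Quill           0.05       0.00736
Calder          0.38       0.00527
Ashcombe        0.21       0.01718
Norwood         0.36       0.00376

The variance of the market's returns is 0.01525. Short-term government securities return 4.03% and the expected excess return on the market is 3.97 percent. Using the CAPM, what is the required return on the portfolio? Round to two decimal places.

β_Quill = 0.00736 / 0.01525 = 0.4826
β_Calder = 0.00527 / 0.01525 = 0.3456
β_Ashcombe = 0.01718 / 0.01525 = 1.1266
β_Norwood = 0.00376 / 0.01525 = 0.2466
β_P = Σ w_i β_i = 0.05×0.4826 + 0.38×0.3456 + 0.21×1.1266 + 0.36×0.2466 = 0.4808
E(R_P) = R_f + β_P × MRP = 4.03% + 0.4808 × 3.97% = 5.94%

5.94%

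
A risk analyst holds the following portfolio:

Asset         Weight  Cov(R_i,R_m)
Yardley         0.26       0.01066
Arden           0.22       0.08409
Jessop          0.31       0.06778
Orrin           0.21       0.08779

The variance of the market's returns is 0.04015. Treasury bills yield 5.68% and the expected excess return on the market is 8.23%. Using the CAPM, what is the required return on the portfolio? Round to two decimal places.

β_Yardley = 0.01066 / 0.04015 = 0.2655
β_Arden = 0.08409 / 0.04015 = 2.0944
β_Jessop = 0.06778 / 0.04015 = 1.6882
β_Orrin = 0.08779 / 0.04015 = 2.1866
β_P = Σ w_i β_i = 0.26×0.2655 + 0.22×2.0944 + 0.31×1.6882 + 0.21×2.1866 = 1.5123
E(R_P) = R_f + β_P × MRP = 5.68% + 1.5123 × 8.23% = 18.13%

18.13%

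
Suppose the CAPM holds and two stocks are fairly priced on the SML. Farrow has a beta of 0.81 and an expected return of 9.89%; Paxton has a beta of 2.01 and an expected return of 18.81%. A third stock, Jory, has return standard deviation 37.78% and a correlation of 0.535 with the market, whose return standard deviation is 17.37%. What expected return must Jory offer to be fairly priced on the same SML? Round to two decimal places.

MRP = (18.81% − 9.89%) / (2.01 − 0.81) = 7.4333%
R_f = 9.89% − 0.81 × 7.4333% = 3.8690%
β_Jory = ρ·σ_i/σ_m = 0.535 × 37.78 / 17.37 = 1.1636
E(R_Jory) = R_f + β × MRP = 3.8690% + 1.1636 × 7.4333% = 12.52%

12.52%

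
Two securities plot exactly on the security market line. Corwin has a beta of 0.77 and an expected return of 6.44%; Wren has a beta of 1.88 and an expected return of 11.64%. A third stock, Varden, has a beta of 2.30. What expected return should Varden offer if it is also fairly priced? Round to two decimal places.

13.61%

MRP (SML slope) = (11.64% − 6.44%) / (1.88 − 0.77) = 5.20% / 1.11 = 4.6847%
R_f (intercept) = 6.44% − 0.77 × 4.6847% = 2.8328%
E(R_Varden) = R_f + β × MRP = 2.8328% + 2.30 × 4.6847% = 13.61%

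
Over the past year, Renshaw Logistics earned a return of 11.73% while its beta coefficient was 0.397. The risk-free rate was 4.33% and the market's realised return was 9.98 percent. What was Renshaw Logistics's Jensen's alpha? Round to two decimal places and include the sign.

+5.16%

Market excess return = 9.98% − 4.33% = 5.65%
CAPM benchmark = R_f + β(R_m − R_f) = 4.33% + 0.397 × 5.65% = 6.57305%
α = actual − benchmark = 11.73% − 6.57305% = +5.16%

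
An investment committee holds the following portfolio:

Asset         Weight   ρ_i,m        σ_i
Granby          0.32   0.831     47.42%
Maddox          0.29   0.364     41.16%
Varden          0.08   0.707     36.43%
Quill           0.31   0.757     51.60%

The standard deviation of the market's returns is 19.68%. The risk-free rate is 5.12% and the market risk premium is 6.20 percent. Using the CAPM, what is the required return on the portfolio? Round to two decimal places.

14.93%

β_Granby = 0.831 × 47.42% / 19.68% = 2.0023
β_Maddox = 0.364 × 41.16% / 19.68% = 0.7613
β_Varden = 0.707 × 36.43% / 19.68% = 1.3087
β_Quill = 0.757 × 51.60% / 19.68% = 1.9848
β_P = Σ w_i β_i = 0.32×2.0023 + 0.29×0.7613 + 0.08×1.3087 + 0.31×1.9848 = 1.5815
E(R_P) = R_f + β_P × MRP = 5.12% + 1.5815 × 6.20% = 14.93%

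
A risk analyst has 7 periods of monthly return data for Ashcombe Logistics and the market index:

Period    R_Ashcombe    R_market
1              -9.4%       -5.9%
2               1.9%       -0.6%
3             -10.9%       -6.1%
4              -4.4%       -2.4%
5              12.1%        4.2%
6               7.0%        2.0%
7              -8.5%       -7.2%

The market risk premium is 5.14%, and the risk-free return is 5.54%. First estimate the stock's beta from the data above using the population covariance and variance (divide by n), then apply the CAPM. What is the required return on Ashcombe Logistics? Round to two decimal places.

15.79%

Mean R_i = (-9.4 + 1.9 − 10.9 − 4.4 + 12.1 + 7.0 − 8.5) / 7 = -1.7429%
Mean R_m = (-5.9 − 0.6 − 6.1 − 2.4 + 4.2 + 2.0 − 7.2) / 7 = -2.2857%
Σ(R_i − R̄_i)(R_m − R̄_m) = 229.5043  ⇒  Cov = 229.5043 / 7 = 32.7863
Σ(R_m − R̄_m)² = 115.0486  ⇒  Var(R_m) = 115.0486 / 7 = 16.4355
β = Cov / Var(R_m) = 32.7863 / 16.4355 = 1.9948
E(R) = R_f + β × MRP = 5.54% + 1.9948 × 5.14% = 15.79%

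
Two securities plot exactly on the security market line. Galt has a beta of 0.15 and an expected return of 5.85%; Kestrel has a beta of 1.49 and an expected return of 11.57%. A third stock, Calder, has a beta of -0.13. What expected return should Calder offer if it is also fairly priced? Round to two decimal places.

MRP (SML slope) = (11.57% − 5.85%) / (1.49 − 0.15) = 5.72% / 1.34 = 4.2687%
R_f (intercept) = 5.85% − 0.15 × 4.2687% = 5.2097%
E(R_Calder) = R_f + β × MRP = 5.2097% + -0.13 × 4.2687% = 4.65%

4.65%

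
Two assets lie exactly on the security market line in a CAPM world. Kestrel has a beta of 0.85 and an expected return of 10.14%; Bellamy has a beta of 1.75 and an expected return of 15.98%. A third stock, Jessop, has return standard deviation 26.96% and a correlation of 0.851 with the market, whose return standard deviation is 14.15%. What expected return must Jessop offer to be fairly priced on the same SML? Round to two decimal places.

MRP = (15.98% − 10.14%) / (1.75 − 0.85) = 6.4889%
R_f = 10.14% − 0.85 × 6.4889% = 4.6244%
β_Jessop = ρ·σ_i/σ_m = 0.851 × 26.96 / 14.15 = 1.6214
E(R_Jessop) = R_f + β × MRP = 4.6244% + 1.6214 × 6.4889% = 15.15%

15.15%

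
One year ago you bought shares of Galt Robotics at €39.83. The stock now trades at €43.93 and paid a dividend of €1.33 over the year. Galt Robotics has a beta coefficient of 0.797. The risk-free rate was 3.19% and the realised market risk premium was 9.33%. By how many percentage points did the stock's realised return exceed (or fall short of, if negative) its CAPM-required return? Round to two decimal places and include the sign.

Realised HPR = (P1 + D1 − P0) / P0 = (43.93 + 1.33 − 39.83) / 39.83 = 5.43 / 39.83 = 13.6329%
CAPM required = R_f + β·MRP = 3.19% + 0.797 × 9.33% = 10.62601%
α = realised − required = 13.6329% − 10.62601% = +3.01%

+3.01%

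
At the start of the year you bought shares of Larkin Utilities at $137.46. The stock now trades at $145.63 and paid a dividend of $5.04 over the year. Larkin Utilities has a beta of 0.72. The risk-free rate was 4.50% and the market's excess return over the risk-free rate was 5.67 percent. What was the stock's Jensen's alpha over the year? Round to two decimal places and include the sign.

+1.03%

Realised HPR = (P1 + D1 − P0) / P0 = (145.63 + 5.04 − 137.46) / 137.46 = 13.21 / 137.46 = 9.6101%
CAPM required = R_f + β·MRP = 4.50% + 0.72 × 5.67% = 8.5824%
α = realised − required = 9.6101% − 8.5824% = +1.03%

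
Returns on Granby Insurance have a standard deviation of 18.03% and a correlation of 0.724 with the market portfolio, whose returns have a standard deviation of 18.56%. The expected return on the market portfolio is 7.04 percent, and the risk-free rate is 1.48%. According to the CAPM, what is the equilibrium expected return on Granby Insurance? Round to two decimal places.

β = ρ × σ_i / σ_m = 0.724 × 18.03% / 18.56% = 0.7033
MRP = 7.04% − 1.48% = 5.56%
E(R) = 1.48% + 0.7033 × 5.56% = 5.39%

5.39%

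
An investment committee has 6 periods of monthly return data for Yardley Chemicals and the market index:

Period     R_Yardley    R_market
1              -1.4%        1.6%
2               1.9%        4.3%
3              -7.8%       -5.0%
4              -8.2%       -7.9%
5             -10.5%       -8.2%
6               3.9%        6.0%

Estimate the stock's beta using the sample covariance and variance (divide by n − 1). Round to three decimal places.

Mean R_i = (-1.4 + 1.9 − 7.8 − 8.2 − 10.5 + 3.9) / 6 = -3.6833%
Mean R_m = (1.6 + 4.3 − 5.0 − 7.9 − 8.2 + 6.0) / 6 = -1.5333%
Σ(R_i − R̄_i)(R_m − R̄_m) = 185.3233  ⇒  Cov = 185.3233 / 5 = 37.0647
Σ(R_m − R̄_m)² = 197.5933  ⇒  Var(R_m) = 197.5933 / 5 = 39.5187
β = Cov / Var(R_m) = 37.0647 / 39.5187 = 0.9379

0.938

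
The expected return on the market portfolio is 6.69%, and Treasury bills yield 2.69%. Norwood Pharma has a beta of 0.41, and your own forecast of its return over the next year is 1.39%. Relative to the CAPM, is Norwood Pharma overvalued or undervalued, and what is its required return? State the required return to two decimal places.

MRP = 6.69% − 2.69% = 4.00%
Required return = R_f + β·MRP = 2.69% + 0.41 × 4.00% = 4.33%
Forecast 1.39% < required 4.33% → the stock plots below the SML → overvalued.

Overvalued; required return 4.33%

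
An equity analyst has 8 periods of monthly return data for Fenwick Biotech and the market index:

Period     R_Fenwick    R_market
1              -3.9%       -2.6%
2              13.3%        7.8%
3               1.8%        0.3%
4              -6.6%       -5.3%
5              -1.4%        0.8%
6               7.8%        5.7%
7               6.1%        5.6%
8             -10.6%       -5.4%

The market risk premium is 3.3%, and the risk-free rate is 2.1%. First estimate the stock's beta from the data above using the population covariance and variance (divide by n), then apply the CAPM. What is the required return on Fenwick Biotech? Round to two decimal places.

7.11%

Mean R_i = (-3.9 + 13.3 + 1.8 − 6.6 − 1.4 + 7.8 + 6.1 − 10.6) / 8 = 0.8125%
Mean R_m = (-2.6 + 7.8 + 0.3 − 5.3 + 0.8 + 5.7 + 5.6 − 5.4) / 8 = 0.8625%
Σ(R_i − R̄_i)(R_m − R̄_m) = 278.5338  ⇒  Cov = 278.5338 / 8 = 34.8167
Σ(R_m − R̄_m)² = 183.4788  ⇒  Var(R_m) = 183.4788 / 8 = 22.9349
β = Cov / Var(R_m) = 34.8167 / 22.9349 = 1.5181
E(R) = R_f + β × MRP = 2.1% + 1.5181 × 3.3% = 7.11%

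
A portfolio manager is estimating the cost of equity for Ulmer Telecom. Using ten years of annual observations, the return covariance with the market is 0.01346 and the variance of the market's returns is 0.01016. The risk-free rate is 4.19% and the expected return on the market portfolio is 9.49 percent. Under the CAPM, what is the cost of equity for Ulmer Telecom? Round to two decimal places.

11.21%

β = Cov(R_i, R_m) / Var(R_m) = 0.01346 / 0.01016 = 1.3248
MRP = 9.49% − 4.19% = 5.30%
E(R) = R_f + β × MRP = 4.19% + 1.3248 × 5.30% = 11.21%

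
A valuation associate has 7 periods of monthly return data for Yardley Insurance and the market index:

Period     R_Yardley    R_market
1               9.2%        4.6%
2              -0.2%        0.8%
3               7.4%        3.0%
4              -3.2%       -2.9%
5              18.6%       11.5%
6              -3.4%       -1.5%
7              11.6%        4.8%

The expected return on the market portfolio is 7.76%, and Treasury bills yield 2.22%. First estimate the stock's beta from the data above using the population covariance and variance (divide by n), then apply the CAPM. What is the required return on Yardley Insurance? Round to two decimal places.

Mean R_i = (9.2 − 0.2 + 7.4 − 3.2 + 18.6 − 3.4 + 11.6) / 7 = 5.7143%
Mean R_m = (4.6 + 0.8 + 3.0 − 2.9 + 11.5 − 1.5 + 4.8) / 7 = 2.9000%
Σ(R_i − R̄_i)(R_m − R̄_m) = 232.3200  ⇒  Cov = 232.3200 / 7 = 33.1886
Σ(R_m − R̄_m)² = 137.8800  ⇒  Var(R_m) = 137.8800 / 7 = 19.6971
β = Cov / Var(R_m) = 33.1886 / 19.6971 = 1.6849
MRP = 7.76% − 2.22% = 5.54%
E(R) = R_f + β × MRP = 2.22% + 1.6849 × 5.54% = 11.55%

11.55%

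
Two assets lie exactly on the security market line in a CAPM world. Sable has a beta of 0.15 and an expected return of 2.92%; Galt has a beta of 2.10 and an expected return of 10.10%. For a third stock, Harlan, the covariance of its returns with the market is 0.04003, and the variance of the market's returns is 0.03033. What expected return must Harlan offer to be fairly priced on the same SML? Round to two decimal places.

MRP = (10.10% − 2.92%) / (2.10 − 0.15) = 3.6821%
R_f = 2.92% − 0.15 × 3.6821% = 2.3677%
β_Harlan = Cov / Var(R_m) = 0.04003 / 0.03033 = 1.3198
E(R_Harlan) = R_f + β × MRP = 2.3677% + 1.3198 × 3.6821% = 7.23%

7.23%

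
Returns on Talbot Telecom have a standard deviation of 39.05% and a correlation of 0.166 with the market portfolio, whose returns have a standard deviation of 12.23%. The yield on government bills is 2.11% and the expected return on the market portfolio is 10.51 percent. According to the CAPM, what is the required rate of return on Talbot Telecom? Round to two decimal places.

β = ρ × σ_i / σ_m = 0.166 × 39.05% / 12.23% = 0.5300
MRP = 10.51% − 2.11% = 8.40%
E(R) = 2.11% + 0.5300 × 8.40% = 6.56%

6.56%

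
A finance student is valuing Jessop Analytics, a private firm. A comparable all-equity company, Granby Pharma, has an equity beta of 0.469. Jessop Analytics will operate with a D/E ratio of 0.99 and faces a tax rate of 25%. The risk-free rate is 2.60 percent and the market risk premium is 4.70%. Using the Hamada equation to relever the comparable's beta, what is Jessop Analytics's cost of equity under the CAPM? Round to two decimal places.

β_L = β_U × [1 + (1 − t)(D/E)] = 0.469 × [1 + (1 − 0.25) × 0.99]
    = 0.469 × [1 + 0.75 × 0.99] = 0.469 × 1.7425 = 0.8172
E(R) = R_f + β_L × MRP = 2.60% + 0.8172 × 4.70% = 6.44%

6.44%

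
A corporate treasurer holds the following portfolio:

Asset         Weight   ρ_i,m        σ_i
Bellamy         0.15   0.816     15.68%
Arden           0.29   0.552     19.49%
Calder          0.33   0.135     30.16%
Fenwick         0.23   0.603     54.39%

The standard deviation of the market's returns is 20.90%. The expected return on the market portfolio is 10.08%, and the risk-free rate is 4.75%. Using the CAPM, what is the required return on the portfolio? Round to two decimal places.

8.30%

β_Bellamy = 0.816 × 15.68% / 20.90% = 0.6122
β_Arden = 0.552 × 19.49% / 20.90% = 0.5148
β_Calder = 0.135 × 30.16% / 20.90% = 0.1948
β_Fenwick = 0.603 × 54.39% / 20.90% = 1.5692
β_P = Σ w_i β_i = 0.15×0.6122 + 0.29×0.5148 + 0.33×0.1948 + 0.23×1.5692 = 0.6663
MRP = 10.08% − 4.75% = 5.33%
E(R_P) = R_f + β_P × MRP = 4.75% + 0.6663 × 5.33% = 8.30%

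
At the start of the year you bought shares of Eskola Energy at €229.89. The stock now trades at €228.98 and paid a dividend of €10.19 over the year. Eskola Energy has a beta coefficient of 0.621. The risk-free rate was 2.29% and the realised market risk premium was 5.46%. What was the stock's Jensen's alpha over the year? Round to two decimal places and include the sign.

-1.64%

Realised HPR = (P1 + D1 − P0) / P0 = (228.98 + 10.19 − 229.89) / 229.89 = 9.28 / 229.89 = 4.0367%
CAPM required = R_f + β·MRP = 2.29% + 0.621 × 5.46% = 5.68066%
α = realised − required = 4.0367% − 5.68066% = -1.64%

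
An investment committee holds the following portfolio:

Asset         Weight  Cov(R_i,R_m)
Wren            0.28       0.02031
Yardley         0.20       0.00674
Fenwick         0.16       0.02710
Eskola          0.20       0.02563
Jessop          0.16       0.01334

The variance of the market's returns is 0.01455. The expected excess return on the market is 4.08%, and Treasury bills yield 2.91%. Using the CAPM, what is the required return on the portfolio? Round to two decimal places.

8.13%

β_Wren = 0.02031 / 0.01455 = 1.3959
β_Yardley = 0.00674 / 0.01455 = 0.4632
β_Fenwick = 0.02710 / 0.01455 = 1.8625
β_Eskola = 0.02563 / 0.01455 = 1.7615
β_Jessop = 0.01334 / 0.01455 = 0.9168
β_P = Σ w_i β_i = 0.28×1.3959 + 0.20×0.4632 + 0.16×1.8625 + 0.20×1.7615 + 0.16×0.9168 = 1.2805
E(R_P) = R_f + β_P × MRP = 2.91% + 1.2805 × 4.08% = 8.13%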